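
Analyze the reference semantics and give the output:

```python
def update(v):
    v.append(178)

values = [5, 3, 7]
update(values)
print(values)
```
[5, 3, 7, 178]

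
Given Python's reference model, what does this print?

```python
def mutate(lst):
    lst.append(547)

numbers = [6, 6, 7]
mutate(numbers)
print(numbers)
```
[6, 6, 7, 547]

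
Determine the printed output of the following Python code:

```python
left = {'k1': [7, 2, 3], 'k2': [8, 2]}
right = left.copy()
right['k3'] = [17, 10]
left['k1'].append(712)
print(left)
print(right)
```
{'k1': [7, 2, 3, 712], 'k2': [8, 2]}
{'k1': [7, 2, 3, 712], 'k2': [8, 2], 'k3': [17, 10]}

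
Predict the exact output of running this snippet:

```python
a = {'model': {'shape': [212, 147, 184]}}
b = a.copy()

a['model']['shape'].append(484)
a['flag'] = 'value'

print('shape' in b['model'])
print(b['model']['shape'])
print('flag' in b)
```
True
[212, 147, 184, 484]
False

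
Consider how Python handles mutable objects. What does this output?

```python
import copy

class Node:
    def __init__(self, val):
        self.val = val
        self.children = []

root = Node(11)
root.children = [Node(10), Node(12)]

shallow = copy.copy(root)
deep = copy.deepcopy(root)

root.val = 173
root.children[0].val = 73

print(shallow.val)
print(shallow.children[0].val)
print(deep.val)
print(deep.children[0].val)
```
11
73
11
10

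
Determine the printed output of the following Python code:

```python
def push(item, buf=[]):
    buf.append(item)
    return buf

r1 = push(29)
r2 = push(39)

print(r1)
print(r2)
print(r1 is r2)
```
[29, 39]
[29, 39]
True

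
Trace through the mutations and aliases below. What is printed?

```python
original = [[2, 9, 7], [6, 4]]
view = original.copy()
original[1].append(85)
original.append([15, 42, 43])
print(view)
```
[[2, 9, 7], [6, 4, 85]]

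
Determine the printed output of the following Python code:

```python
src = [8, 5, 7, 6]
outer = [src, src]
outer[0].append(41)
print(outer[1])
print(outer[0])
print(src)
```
[8, 5, 7, 6, 41]
[8, 5, 7, 6, 41]
[8, 5, 7, 6, 41]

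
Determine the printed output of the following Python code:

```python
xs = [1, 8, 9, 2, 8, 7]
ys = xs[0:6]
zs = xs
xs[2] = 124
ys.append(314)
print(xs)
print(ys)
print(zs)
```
[1, 8, 124, 2, 8, 7]
[1, 8, 9, 2, 8, 7, 314]
[1, 8, 124, 2, 8, 7]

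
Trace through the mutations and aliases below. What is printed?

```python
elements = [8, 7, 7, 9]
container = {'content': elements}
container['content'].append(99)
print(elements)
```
[8, 7, 7, 9, 99]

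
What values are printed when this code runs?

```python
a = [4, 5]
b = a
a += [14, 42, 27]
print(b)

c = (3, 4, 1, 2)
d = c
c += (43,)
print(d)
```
[4, 5, 14, 42, 27]
(3, 4, 1, 2)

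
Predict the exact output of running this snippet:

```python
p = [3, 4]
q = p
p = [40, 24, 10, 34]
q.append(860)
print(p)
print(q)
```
[40, 24, 10, 34]
[3, 4, 860]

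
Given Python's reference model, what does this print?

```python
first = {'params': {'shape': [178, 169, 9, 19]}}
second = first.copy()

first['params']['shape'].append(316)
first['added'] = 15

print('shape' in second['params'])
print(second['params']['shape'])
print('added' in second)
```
True
[178, 169, 9, 19, 316]
False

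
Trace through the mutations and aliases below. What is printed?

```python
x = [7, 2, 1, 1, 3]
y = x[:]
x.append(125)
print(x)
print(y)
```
[7, 2, 1, 1, 3, 125]
[7, 2, 1, 1, 3]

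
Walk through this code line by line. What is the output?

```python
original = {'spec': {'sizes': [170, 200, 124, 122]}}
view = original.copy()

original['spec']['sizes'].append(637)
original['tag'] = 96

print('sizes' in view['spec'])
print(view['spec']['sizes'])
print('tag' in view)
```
True
[170, 200, 124, 122, 637]
False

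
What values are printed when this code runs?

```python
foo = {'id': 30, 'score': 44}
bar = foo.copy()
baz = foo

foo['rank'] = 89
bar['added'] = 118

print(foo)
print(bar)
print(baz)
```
{'id': 30, 'score': 44, 'rank': 89}
{'id': 30, 'score': 44, 'added': 118}
{'id': 30, 'score': 44, 'rank': 89}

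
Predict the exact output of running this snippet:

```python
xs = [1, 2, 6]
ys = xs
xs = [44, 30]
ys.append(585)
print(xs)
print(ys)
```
[44, 30]
[1, 2, 6, 585]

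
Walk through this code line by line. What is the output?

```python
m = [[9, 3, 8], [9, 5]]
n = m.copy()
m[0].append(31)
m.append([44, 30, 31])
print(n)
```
[[9, 3, 8, 31], [9, 5]]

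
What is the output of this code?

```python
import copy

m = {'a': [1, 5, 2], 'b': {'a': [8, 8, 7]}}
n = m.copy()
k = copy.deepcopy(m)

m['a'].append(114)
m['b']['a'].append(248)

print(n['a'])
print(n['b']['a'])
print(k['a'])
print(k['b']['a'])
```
[1, 5, 2, 114]
[8, 8, 7, 248]
[1, 5, 2]
[8, 8, 7]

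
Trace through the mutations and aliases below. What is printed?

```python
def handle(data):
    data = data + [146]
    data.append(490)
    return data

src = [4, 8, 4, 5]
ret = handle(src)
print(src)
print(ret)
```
[4, 8, 4, 5]
[4, 8, 4, 5, 146, 490]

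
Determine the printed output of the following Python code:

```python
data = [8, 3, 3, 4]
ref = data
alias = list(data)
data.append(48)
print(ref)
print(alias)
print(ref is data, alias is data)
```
[8, 3, 3, 4, 48]
[8, 3, 3, 4]
True False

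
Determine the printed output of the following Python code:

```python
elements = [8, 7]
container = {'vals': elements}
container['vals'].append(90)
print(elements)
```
[8, 7, 90]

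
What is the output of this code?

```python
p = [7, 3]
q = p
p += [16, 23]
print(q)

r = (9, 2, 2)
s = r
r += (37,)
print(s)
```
[7, 3, 16, 23]
(9, 2, 2)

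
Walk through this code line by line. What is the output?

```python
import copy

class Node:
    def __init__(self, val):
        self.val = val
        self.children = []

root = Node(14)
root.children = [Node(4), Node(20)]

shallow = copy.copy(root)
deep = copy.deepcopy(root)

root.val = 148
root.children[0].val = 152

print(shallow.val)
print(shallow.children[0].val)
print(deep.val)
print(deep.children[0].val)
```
14
152
14
4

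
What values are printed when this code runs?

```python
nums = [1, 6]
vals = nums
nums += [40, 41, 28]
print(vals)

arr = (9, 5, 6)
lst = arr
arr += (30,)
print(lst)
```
[1, 6, 40, 41, 28]
(9, 5, 6)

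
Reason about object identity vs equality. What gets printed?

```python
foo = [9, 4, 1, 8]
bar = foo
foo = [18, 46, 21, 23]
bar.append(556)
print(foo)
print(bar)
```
[18, 46, 21, 23]
[9, 4, 1, 8, 556]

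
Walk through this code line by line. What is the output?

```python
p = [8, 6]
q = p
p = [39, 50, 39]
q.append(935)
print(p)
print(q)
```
[39, 50, 39]
[8, 6, 935]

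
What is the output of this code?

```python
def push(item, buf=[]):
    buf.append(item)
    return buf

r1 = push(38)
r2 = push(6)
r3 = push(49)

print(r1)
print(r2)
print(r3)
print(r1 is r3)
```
[38, 6, 49]
[38, 6, 49]
[38, 6, 49]
True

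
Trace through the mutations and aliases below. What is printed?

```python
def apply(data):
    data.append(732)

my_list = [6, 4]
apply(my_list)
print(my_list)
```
[6, 4, 732]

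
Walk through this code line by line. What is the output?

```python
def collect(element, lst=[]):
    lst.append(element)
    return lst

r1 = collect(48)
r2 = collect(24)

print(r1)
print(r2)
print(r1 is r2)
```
[48, 24]
[48, 24]
True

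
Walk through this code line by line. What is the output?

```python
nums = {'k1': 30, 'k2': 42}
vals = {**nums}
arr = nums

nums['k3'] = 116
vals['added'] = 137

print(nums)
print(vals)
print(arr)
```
{'k1': 30, 'k2': 42, 'k3': 116}
{'k1': 30, 'k2': 42, 'added': 137}
{'k1': 30, 'k2': 42, 'k3': 116}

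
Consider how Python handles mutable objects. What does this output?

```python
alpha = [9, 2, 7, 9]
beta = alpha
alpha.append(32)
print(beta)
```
[9, 2, 7, 9, 32]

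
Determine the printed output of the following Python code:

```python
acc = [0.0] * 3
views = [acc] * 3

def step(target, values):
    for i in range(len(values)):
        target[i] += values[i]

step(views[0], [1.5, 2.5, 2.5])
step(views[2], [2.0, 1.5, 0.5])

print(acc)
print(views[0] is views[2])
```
[3.5, 4.0, 3.0]
True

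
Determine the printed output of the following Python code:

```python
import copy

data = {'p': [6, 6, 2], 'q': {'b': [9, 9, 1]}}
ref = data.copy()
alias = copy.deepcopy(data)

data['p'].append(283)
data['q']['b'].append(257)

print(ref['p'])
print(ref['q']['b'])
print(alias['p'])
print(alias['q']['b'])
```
[6, 6, 2, 283]
[9, 9, 1, 257]
[6, 6, 2]
[9, 9, 1]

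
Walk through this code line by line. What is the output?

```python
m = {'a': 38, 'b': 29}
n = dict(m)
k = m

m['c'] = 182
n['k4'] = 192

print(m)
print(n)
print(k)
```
{'a': 38, 'b': 29, 'c': 182}
{'a': 38, 'b': 29, 'k4': 192}
{'a': 38, 'b': 29, 'c': 182}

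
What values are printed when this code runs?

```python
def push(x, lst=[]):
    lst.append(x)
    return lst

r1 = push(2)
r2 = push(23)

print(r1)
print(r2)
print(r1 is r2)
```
[2, 23]
[2, 23]
True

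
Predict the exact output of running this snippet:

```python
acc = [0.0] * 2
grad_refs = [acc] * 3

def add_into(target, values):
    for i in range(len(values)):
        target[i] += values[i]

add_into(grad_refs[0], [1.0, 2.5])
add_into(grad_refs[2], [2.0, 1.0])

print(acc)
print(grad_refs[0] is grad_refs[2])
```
[3.0, 3.5]
True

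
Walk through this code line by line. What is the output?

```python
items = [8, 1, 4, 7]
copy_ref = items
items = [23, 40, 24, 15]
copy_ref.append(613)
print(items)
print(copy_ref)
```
[23, 40, 24, 15]
[8, 1, 4, 7, 613]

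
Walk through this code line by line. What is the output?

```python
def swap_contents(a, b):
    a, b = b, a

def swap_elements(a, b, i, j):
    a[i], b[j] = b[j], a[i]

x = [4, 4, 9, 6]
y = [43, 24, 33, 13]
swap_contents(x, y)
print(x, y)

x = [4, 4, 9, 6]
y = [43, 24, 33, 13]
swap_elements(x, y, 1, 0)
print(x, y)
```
[4, 4, 9, 6] [43, 24, 33, 13]
[4, 43, 9, 6] [4, 24, 33, 13]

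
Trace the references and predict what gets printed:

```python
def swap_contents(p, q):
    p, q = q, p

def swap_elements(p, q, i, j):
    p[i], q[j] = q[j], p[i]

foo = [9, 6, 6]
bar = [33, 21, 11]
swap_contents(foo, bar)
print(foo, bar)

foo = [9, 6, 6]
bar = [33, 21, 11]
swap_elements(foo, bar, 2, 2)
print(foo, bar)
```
[9, 6, 6] [33, 21, 11]
[9, 6, 11] [33, 21, 6]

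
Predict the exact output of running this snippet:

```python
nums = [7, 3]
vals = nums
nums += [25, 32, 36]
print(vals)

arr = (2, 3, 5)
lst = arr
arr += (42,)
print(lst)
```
[7, 3, 25, 32, 36]
(2, 3, 5)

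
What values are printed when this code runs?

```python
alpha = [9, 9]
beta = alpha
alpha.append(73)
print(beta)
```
[9, 9, 73]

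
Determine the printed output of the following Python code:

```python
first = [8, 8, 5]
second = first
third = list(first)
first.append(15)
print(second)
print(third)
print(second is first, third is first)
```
[8, 8, 5, 15]
[8, 8, 5]
True False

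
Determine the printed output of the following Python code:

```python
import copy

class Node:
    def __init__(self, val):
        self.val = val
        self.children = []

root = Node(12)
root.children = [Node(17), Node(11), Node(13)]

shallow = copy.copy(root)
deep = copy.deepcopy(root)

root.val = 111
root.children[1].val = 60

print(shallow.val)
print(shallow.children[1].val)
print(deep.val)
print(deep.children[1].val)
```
12
60
12
11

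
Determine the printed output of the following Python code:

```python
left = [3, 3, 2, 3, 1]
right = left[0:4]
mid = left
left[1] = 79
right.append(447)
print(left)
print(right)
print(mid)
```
[3, 79, 2, 3, 1]
[3, 3, 2, 3, 447]
[3, 79, 2, 3, 1]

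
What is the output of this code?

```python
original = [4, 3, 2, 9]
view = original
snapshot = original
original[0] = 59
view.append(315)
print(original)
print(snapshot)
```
[59, 3, 2, 9, 315]
[59, 3, 2, 9, 315]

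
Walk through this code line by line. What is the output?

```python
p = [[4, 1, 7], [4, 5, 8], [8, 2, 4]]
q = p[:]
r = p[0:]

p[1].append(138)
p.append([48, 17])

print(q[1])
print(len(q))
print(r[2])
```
[4, 5, 8, 138]
3
[8, 2, 4]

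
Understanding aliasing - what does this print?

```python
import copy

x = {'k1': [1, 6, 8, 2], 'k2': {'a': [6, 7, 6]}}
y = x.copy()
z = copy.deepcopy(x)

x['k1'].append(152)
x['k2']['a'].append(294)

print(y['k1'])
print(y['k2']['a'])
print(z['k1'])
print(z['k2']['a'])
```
[1, 6, 8, 2, 152]
[6, 7, 6, 294]
[1, 6, 8, 2]
[6, 7, 6]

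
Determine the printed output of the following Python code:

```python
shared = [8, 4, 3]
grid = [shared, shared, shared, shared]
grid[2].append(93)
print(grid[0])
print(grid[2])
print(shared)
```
[8, 4, 3, 93]
[8, 4, 3, 93]
[8, 4, 3, 93]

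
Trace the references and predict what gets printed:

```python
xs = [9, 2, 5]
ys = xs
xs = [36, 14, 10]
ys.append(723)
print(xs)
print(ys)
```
[36, 14, 10]
[9, 2, 5, 723]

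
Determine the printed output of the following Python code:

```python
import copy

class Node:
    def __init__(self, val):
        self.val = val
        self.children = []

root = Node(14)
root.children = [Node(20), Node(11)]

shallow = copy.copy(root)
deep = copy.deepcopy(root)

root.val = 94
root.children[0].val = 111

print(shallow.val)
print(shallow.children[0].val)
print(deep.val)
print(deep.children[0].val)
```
14
111
14
20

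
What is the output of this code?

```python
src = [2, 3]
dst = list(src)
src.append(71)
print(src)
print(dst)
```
[2, 3, 71]
[2, 3]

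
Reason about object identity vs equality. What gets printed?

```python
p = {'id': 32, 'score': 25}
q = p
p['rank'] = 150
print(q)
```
{'id': 32, 'score': 25, 'rank': 150}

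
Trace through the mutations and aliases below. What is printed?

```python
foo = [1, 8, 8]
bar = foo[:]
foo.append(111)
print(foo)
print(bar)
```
[1, 8, 8, 111]
[1, 8, 8]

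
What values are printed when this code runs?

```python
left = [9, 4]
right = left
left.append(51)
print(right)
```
[9, 4, 51]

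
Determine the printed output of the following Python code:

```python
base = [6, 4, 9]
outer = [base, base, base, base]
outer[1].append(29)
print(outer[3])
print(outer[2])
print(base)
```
[6, 4, 9, 29]
[6, 4, 9, 29]
[6, 4, 9, 29]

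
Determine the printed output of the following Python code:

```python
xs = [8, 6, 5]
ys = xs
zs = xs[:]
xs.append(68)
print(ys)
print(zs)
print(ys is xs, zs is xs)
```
[8, 6, 5, 68]
[8, 6, 5]
True False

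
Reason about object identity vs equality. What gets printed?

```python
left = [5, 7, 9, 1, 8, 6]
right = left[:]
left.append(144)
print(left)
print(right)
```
[5, 7, 9, 1, 8, 6, 144]
[5, 7, 9, 1, 8, 6]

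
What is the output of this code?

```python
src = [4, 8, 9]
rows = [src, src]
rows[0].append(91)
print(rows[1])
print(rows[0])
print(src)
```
[4, 8, 9, 91]
[4, 8, 9, 91]
[4, 8, 9, 91]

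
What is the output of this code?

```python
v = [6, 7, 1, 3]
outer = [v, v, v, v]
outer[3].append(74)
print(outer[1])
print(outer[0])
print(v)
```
[6, 7, 1, 3, 74]
[6, 7, 1, 3, 74]
[6, 7, 1, 3, 74]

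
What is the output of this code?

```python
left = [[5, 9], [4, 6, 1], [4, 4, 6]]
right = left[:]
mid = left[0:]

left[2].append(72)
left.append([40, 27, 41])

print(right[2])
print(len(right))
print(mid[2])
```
[4, 4, 6, 72]
3
[4, 4, 6, 72]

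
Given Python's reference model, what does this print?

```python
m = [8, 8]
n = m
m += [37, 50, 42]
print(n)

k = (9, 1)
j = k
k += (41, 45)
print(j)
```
[8, 8, 37, 50, 42]
(9, 1)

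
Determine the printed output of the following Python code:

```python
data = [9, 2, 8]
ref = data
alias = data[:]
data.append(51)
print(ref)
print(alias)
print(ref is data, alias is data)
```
[9, 2, 8, 51]
[9, 2, 8]
True False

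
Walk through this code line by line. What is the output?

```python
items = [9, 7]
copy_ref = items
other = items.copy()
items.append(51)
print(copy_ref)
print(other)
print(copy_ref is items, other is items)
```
[9, 7, 51]
[9, 7]
True False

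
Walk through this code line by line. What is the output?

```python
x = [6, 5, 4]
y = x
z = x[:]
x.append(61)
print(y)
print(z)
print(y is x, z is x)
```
[6, 5, 4, 61]
[6, 5, 4]
True False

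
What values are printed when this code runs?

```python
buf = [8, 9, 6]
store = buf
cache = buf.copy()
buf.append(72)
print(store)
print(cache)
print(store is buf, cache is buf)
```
[8, 9, 6, 72]
[8, 9, 6]
True False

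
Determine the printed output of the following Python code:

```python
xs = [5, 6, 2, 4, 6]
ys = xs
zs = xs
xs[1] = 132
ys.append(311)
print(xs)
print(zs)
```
[5, 132, 2, 4, 6, 311]
[5, 132, 2, 4, 6, 311]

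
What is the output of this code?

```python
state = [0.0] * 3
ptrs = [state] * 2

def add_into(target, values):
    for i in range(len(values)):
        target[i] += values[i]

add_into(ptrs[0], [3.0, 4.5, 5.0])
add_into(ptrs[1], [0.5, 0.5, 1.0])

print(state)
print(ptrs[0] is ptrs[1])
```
[3.5, 5.0, 6.0]
True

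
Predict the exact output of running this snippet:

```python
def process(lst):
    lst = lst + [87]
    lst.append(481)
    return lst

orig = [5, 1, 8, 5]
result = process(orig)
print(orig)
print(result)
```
[5, 1, 8, 5]
[5, 1, 8, 5, 87, 481]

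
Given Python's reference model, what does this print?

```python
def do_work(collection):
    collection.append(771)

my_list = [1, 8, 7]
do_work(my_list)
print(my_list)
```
[1, 8, 7, 771]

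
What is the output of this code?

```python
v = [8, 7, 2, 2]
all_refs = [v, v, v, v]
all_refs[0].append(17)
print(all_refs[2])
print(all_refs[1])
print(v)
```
[8, 7, 2, 2, 17]
[8, 7, 2, 2, 17]
[8, 7, 2, 2, 17]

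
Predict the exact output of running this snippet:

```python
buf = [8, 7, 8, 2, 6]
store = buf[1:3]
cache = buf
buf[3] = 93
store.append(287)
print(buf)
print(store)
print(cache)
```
[8, 7, 8, 93, 6]
[7, 8, 287]
[8, 7, 8, 93, 6]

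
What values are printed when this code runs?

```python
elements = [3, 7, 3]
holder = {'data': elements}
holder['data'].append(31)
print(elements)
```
[3, 7, 3, 31]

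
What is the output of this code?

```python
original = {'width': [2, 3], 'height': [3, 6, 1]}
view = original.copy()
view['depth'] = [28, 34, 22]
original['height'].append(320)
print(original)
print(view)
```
{'width': [2, 3], 'height': [3, 6, 1, 320]}
{'width': [2, 3], 'height': [3, 6, 1, 320], 'depth': [28, 34, 22]}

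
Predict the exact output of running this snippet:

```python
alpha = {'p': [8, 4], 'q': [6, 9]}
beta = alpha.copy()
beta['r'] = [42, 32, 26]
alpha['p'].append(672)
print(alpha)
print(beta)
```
{'p': [8, 4, 672], 'q': [6, 9]}
{'p': [8, 4, 672], 'q': [6, 9], 'r': [42, 32, 26]}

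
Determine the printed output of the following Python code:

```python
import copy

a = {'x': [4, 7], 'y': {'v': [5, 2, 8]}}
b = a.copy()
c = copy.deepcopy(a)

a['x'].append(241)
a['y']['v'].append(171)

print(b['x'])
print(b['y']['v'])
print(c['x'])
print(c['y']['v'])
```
[4, 7, 241]
[5, 2, 8, 171]
[4, 7]
[5, 2, 8]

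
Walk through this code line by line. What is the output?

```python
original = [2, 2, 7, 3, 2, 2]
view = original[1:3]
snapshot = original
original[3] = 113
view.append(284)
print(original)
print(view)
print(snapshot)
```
[2, 2, 7, 113, 2, 2]
[2, 7, 284]
[2, 2, 7, 113, 2, 2]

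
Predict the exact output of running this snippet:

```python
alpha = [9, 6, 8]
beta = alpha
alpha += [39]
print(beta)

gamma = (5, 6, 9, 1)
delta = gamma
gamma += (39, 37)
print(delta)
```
[9, 6, 8, 39]
(5, 6, 9, 1)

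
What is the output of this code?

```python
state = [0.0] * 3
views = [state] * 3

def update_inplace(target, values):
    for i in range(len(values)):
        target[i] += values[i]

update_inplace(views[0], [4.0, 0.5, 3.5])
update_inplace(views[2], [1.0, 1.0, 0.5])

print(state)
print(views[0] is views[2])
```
[5.0, 1.5, 4.0]
True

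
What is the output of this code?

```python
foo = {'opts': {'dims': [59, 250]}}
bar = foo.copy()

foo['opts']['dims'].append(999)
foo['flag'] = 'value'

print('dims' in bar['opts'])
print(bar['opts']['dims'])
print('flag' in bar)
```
True
[59, 250, 999]
False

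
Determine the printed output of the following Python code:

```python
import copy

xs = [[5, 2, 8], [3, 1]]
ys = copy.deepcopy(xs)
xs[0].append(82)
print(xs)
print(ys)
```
[[5, 2, 8, 82], [3, 1]]
[[5, 2, 8], [3, 1]]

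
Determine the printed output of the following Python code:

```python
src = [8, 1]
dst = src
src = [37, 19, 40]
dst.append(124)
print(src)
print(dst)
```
[37, 19, 40]
[8, 1, 124]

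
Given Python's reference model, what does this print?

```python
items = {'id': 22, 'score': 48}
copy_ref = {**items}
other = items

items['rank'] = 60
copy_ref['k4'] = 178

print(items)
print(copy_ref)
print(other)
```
{'id': 22, 'score': 48, 'rank': 60}
{'id': 22, 'score': 48, 'k4': 178}
{'id': 22, 'score': 48, 'rank': 60}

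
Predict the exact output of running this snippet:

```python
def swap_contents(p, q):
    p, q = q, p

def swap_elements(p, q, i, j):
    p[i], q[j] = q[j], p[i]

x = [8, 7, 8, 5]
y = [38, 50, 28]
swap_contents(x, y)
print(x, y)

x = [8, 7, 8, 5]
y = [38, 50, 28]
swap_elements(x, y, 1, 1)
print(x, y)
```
[8, 7, 8, 5] [38, 50, 28]
[8, 50, 8, 5] [38, 7, 28]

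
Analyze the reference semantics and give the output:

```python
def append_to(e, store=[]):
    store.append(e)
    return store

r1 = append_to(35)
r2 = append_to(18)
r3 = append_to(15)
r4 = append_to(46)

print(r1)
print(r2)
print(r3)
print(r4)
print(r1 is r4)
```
[35, 18, 15, 46]
[35, 18, 15, 46]
[35, 18, 15, 46]
[35, 18, 15, 46]
True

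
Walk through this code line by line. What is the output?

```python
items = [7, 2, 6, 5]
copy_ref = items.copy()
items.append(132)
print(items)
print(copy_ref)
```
[7, 2, 6, 5, 132]
[7, 2, 6, 5]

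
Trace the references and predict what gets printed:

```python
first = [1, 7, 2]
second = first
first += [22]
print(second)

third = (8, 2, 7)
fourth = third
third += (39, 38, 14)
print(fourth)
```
[1, 7, 2, 22]
(8, 2, 7)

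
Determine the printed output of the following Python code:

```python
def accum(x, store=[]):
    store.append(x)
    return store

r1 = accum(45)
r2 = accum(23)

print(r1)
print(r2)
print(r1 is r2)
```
[45, 23]
[45, 23]
True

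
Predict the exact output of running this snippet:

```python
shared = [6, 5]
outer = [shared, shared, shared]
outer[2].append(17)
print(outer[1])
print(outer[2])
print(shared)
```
[6, 5, 17]
[6, 5, 17]
[6, 5, 17]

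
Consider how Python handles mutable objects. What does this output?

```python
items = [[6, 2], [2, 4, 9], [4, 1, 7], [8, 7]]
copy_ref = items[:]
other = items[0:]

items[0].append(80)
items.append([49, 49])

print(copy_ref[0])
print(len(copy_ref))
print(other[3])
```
[6, 2, 80]
4
[8, 7]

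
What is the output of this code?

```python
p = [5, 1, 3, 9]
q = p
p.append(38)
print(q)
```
[5, 1, 3, 9, 38]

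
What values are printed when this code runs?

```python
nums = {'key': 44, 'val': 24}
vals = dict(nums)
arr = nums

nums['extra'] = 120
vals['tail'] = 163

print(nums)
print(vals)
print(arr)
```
{'key': 44, 'val': 24, 'extra': 120}
{'key': 44, 'val': 24, 'tail': 163}
{'key': 44, 'val': 24, 'extra': 120}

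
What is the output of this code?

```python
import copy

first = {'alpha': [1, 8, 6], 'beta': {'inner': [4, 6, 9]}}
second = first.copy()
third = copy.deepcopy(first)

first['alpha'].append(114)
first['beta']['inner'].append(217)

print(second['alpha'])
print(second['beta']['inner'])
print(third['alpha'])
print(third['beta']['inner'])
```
[1, 8, 6, 114]
[4, 6, 9, 217]
[1, 8, 6]
[4, 6, 9]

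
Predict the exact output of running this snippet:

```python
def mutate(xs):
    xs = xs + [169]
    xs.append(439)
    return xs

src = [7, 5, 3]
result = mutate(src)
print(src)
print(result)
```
[7, 5, 3]
[7, 5, 3, 169, 439]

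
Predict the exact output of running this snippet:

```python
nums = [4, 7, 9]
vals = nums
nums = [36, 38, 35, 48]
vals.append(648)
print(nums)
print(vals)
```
[36, 38, 35, 48]
[4, 7, 9, 648]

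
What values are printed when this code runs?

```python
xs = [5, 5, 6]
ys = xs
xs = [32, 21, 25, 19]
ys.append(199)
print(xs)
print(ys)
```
[32, 21, 25, 19]
[5, 5, 6, 199]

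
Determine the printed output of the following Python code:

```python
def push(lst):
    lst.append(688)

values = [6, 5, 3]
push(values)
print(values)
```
[6, 5, 3, 688]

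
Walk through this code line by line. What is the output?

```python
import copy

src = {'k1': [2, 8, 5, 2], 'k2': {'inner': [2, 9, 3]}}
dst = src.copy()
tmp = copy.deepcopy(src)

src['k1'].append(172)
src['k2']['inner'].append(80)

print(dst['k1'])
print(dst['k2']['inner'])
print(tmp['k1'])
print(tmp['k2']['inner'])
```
[2, 8, 5, 2, 172]
[2, 9, 3, 80]
[2, 8, 5, 2]
[2, 9, 3]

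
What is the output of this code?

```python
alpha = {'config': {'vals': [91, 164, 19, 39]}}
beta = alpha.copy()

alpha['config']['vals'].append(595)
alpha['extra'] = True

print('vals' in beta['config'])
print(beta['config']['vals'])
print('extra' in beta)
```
True
[91, 164, 19, 39, 595]
False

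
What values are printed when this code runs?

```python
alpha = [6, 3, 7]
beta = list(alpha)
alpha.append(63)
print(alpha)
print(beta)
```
[6, 3, 7, 63]
[6, 3, 7]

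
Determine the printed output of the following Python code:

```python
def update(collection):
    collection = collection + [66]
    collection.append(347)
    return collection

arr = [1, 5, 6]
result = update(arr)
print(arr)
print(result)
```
[1, 5, 6]
[1, 5, 6, 66, 347]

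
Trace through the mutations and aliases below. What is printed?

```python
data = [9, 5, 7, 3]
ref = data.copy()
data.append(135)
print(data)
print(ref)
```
[9, 5, 7, 3, 135]
[9, 5, 7, 3]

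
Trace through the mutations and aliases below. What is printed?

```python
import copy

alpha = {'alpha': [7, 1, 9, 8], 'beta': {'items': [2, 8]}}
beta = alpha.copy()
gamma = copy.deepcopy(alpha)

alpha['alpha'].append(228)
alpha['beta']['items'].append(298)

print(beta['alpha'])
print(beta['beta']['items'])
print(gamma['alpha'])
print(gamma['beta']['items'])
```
[7, 1, 9, 8, 228]
[2, 8, 298]
[7, 1, 9, 8]
[2, 8]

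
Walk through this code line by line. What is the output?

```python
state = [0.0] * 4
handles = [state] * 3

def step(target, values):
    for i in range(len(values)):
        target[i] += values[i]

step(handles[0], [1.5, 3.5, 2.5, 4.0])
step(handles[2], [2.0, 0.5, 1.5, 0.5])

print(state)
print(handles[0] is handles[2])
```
[3.5, 4.0, 4.0, 4.5]
True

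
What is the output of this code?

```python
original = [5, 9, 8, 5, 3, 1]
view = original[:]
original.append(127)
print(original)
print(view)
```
[5, 9, 8, 5, 3, 1, 127]
[5, 9, 8, 5, 3, 1]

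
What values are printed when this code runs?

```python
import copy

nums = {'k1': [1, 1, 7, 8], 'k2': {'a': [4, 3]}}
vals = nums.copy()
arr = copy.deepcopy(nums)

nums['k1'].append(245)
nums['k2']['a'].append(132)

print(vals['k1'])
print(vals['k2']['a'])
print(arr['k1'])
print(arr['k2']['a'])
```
[1, 1, 7, 8, 245]
[4, 3, 132]
[1, 1, 7, 8]
[4, 3]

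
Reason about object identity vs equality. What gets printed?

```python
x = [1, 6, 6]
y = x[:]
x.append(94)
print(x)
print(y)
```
[1, 6, 6, 94]
[1, 6, 6]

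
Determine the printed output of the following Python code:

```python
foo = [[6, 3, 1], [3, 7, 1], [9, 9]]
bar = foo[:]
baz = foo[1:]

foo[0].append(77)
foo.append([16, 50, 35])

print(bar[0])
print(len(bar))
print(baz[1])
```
[6, 3, 1, 77]
3
[9, 9]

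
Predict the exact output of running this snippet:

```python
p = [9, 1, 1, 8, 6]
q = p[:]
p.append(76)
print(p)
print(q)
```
[9, 1, 1, 8, 6, 76]
[9, 1, 1, 8, 6]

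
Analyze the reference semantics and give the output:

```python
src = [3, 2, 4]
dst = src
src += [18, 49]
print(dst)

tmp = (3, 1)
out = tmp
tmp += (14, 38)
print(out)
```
[3, 2, 4, 18, 49]
(3, 1)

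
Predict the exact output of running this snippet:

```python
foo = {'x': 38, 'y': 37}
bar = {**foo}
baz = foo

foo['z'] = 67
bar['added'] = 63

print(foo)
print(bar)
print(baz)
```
{'x': 38, 'y': 37, 'z': 67}
{'x': 38, 'y': 37, 'added': 63}
{'x': 38, 'y': 37, 'z': 67}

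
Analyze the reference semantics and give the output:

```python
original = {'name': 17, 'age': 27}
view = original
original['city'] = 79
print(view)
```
{'name': 17, 'age': 27, 'city': 79}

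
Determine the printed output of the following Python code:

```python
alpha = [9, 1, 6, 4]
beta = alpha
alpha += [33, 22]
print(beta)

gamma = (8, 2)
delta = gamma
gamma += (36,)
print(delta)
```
[9, 1, 6, 4, 33, 22]
(8, 2)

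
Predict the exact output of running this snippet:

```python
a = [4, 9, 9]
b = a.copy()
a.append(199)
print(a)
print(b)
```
[4, 9, 9, 199]
[4, 9, 9]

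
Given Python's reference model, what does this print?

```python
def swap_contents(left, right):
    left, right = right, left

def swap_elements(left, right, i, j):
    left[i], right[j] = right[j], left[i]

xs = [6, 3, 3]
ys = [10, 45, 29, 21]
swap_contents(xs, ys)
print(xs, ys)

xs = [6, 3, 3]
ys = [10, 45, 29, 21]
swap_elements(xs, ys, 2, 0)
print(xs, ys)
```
[6, 3, 3] [10, 45, 29, 21]
[6, 3, 10] [3, 45, 29, 21]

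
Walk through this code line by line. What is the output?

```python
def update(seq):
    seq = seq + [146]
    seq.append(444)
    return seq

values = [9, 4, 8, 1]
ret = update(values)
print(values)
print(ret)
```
[9, 4, 8, 1]
[9, 4, 8, 1, 146, 444]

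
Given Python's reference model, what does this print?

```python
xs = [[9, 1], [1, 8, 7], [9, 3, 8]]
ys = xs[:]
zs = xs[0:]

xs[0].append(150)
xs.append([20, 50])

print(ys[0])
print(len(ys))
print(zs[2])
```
[9, 1, 150]
3
[9, 3, 8]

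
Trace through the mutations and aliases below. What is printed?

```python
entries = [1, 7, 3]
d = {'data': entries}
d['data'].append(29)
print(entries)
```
[1, 7, 3, 29]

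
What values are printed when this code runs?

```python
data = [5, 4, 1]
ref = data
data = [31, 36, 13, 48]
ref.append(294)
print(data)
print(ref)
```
[31, 36, 13, 48]
[5, 4, 1, 294]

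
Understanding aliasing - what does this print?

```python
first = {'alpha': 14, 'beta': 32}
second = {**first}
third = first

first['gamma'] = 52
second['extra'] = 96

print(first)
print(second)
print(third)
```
{'alpha': 14, 'beta': 32, 'gamma': 52}
{'alpha': 14, 'beta': 32, 'extra': 96}
{'alpha': 14, 'beta': 32, 'gamma': 52}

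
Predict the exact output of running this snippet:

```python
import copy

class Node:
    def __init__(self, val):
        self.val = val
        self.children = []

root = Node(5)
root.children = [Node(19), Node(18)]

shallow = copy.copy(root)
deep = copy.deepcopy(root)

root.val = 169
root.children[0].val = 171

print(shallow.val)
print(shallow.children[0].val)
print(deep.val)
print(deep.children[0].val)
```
5
171
5
19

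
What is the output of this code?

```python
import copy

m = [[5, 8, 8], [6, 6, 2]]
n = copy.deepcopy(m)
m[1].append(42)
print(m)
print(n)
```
[[5, 8, 8], [6, 6, 2, 42]]
[[5, 8, 8], [6, 6, 2]]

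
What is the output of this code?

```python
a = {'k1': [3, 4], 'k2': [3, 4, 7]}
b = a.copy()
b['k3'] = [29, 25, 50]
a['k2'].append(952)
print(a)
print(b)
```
{'k1': [3, 4], 'k2': [3, 4, 7, 952]}
{'k1': [3, 4], 'k2': [3, 4, 7, 952], 'k3': [29, 25, 50]}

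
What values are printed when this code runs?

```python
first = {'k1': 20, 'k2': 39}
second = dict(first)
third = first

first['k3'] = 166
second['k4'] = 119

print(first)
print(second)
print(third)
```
{'k1': 20, 'k2': 39, 'k3': 166}
{'k1': 20, 'k2': 39, 'k4': 119}
{'k1': 20, 'k2': 39, 'k3': 166}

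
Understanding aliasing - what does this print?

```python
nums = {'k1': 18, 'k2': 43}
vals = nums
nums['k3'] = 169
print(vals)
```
{'k1': 18, 'k2': 43, 'k3': 169}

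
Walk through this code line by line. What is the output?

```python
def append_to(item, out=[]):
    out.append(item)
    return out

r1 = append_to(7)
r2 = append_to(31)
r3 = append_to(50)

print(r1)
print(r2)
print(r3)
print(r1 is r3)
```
[7, 31, 50]
[7, 31, 50]
[7, 31, 50]
True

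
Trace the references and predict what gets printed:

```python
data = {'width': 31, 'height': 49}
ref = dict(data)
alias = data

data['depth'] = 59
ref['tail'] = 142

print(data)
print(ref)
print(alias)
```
{'width': 31, 'height': 49, 'depth': 59}
{'width': 31, 'height': 49, 'tail': 142}
{'width': 31, 'height': 49, 'depth': 59}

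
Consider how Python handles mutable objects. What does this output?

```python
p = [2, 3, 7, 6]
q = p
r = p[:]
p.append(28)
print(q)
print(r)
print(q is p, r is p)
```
[2, 3, 7, 6, 28]
[2, 3, 7, 6]
True False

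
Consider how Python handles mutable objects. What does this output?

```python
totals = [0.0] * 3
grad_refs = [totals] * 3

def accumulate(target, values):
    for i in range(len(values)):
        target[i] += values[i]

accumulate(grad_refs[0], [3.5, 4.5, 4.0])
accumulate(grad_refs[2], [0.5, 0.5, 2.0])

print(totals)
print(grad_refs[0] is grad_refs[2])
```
[4.0, 5.0, 6.0]
True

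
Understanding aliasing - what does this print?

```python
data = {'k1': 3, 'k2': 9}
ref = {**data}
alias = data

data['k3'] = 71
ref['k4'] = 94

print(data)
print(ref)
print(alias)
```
{'k1': 3, 'k2': 9, 'k3': 71}
{'k1': 3, 'k2': 9, 'k4': 94}
{'k1': 3, 'k2': 9, 'k3': 71}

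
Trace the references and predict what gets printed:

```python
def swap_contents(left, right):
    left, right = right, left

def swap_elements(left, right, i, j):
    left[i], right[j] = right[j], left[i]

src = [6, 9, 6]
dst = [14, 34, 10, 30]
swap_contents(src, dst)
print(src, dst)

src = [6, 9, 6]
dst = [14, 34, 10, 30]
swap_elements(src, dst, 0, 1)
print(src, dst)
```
[6, 9, 6] [14, 34, 10, 30]
[34, 9, 6] [14, 6, 10, 30]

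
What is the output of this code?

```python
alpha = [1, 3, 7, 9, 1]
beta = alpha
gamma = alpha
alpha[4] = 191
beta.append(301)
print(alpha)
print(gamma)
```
[1, 3, 7, 9, 191, 301]
[1, 3, 7, 9, 191, 301]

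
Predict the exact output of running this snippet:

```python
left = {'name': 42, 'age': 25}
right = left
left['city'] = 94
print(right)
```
{'name': 42, 'age': 25, 'city': 94}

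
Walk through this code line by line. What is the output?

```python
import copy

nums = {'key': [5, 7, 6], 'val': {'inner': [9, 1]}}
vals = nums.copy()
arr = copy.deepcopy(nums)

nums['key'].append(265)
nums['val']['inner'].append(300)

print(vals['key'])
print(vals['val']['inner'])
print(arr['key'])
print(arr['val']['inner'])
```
[5, 7, 6, 265]
[9, 1, 300]
[5, 7, 6]
[9, 1]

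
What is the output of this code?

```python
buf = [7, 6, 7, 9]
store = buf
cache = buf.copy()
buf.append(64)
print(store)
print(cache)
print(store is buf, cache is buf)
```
[7, 6, 7, 9, 64]
[7, 6, 7, 9]
True False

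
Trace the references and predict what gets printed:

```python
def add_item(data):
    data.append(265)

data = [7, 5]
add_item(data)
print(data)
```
[7, 5, 265]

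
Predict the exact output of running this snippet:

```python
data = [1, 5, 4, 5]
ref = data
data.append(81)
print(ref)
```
[1, 5, 4, 5, 81]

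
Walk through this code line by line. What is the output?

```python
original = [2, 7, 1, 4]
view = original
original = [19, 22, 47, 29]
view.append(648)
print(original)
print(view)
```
[19, 22, 47, 29]
[2, 7, 1, 4, 648]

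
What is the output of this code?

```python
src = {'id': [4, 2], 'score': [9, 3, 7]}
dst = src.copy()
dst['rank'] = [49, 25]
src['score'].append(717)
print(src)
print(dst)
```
{'id': [4, 2], 'score': [9, 3, 7, 717]}
{'id': [4, 2], 'score': [9, 3, 7, 717], 'rank': [49, 25]}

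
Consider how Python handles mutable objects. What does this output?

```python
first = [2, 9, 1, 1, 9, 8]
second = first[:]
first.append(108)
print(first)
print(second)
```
[2, 9, 1, 1, 9, 8, 108]
[2, 9, 1, 1, 9, 8]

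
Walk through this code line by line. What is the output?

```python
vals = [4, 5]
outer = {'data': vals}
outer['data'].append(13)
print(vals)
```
[4, 5, 13]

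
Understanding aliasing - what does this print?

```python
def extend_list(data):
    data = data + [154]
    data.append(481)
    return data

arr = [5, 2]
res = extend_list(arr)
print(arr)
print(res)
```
[5, 2]
[5, 2, 154, 481]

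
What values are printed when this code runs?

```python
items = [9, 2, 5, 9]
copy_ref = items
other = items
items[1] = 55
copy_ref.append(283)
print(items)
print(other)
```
[9, 55, 5, 9, 283]
[9, 55, 5, 9, 283]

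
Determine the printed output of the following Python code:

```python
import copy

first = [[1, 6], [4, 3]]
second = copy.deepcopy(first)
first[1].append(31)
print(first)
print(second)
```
[[1, 6], [4, 3, 31]]
[[1, 6], [4, 3]]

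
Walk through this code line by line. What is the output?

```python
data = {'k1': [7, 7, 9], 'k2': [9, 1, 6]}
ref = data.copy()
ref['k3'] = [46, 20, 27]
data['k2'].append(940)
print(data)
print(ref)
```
{'k1': [7, 7, 9], 'k2': [9, 1, 6, 940]}
{'k1': [7, 7, 9], 'k2': [9, 1, 6, 940], 'k3': [46, 20, 27]}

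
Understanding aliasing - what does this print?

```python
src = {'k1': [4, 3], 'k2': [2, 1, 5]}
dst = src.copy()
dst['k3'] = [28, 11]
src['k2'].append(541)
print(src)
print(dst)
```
{'k1': [4, 3], 'k2': [2, 1, 5, 541]}
{'k1': [4, 3], 'k2': [2, 1, 5, 541], 'k3': [28, 11]}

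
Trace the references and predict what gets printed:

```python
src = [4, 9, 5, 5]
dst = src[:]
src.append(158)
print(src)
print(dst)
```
[4, 9, 5, 5, 158]
[4, 9, 5, 5]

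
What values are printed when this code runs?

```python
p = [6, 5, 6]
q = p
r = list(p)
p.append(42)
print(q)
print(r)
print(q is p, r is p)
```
[6, 5, 6, 42]
[6, 5, 6]
True False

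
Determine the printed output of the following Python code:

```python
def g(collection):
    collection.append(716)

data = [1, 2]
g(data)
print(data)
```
[1, 2, 716]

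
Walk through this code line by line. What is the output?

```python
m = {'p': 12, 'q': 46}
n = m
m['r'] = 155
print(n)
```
{'p': 12, 'q': 46, 'r': 155}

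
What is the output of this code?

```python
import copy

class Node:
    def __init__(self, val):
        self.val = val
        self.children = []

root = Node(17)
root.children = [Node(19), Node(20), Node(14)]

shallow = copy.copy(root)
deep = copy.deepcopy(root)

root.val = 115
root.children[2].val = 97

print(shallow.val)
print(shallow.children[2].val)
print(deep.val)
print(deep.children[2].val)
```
17
97
17
14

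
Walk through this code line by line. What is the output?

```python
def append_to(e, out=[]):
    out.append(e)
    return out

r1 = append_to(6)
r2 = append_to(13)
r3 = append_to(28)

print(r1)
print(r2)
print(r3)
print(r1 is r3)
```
[6, 13, 28]
[6, 13, 28]
[6, 13, 28]
True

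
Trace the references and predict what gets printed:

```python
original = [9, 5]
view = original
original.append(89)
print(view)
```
[9, 5, 89]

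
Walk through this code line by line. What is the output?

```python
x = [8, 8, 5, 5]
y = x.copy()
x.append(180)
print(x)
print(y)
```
[8, 8, 5, 5, 180]
[8, 8, 5, 5]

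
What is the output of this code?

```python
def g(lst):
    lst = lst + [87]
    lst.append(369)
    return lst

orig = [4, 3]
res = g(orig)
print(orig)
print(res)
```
[4, 3]
[4, 3, 87, 369]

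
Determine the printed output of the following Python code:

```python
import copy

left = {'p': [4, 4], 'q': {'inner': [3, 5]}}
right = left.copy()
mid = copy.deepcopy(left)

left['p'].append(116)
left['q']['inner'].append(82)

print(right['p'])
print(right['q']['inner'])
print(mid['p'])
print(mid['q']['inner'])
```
[4, 4, 116]
[3, 5, 82]
[4, 4]
[3, 5]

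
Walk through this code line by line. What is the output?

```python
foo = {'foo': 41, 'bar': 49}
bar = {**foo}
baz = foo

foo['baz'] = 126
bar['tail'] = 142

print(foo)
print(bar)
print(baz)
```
{'foo': 41, 'bar': 49, 'baz': 126}
{'foo': 41, 'bar': 49, 'tail': 142}
{'foo': 41, 'bar': 49, 'baz': 126}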